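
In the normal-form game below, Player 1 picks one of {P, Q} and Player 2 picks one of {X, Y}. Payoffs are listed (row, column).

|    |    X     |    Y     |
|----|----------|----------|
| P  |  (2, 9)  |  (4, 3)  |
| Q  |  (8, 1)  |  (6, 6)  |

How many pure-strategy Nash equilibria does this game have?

(Q, Y): Player 1 gets 6 (best alternative 4); Player 2 gets 6 (best alternative 1). Neither deviates — NE.
(P, X) is not a NE: Player 1 would switch to Q (8 > 2).
No other cell survives both best-response checks, so there is 1 pure NE.

1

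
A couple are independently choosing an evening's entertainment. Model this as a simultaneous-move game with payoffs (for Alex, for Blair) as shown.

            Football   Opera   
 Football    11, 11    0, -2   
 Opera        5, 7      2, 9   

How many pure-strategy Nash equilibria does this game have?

2

Both Football: Alex gets 11 (best alternative 5); Blair gets 11 (best alternative -2). Neither deviates — NE.
Both Opera: Alex gets 2 (best alternative 0); Blair gets 9 (best alternative 7). Neither deviates — NE.
(Football, Opera) is not a NE: Alex would switch to Opera (2 > 0).
No other cell survives both best-response checks, so there are 2 pure NE.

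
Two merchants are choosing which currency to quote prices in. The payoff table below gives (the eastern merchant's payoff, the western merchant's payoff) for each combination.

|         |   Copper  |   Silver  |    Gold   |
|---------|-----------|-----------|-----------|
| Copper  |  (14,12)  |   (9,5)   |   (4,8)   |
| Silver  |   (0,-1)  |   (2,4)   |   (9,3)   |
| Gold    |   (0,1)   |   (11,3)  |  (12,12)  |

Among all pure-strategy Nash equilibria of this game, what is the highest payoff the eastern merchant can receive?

14

Both Copper is a pure NE (the eastern merchant: 14 ≥ 0; the western merchant: 12 ≥ 8). The eastern merchant gets 14.
Both Gold is a pure NE (the eastern merchant: 12 ≥ 9; the western merchant: 12 ≥ 3). The eastern merchant gets 12.
Every other cell has a profitable deviation for at least one player. Highest of {14, 12} is 14.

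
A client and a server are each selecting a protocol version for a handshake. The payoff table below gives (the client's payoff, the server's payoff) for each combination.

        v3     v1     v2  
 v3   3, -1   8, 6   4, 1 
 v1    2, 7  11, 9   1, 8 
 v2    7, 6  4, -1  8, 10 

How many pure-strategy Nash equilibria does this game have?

Both v1: the client gets 11 (best alternative 8); the server gets 9 (best alternative 8). Neither deviates — NE.
Both v2: the client gets 8 (best alternative 4); the server gets 10 (best alternative 6). Neither deviates — NE.
Both v3 is not a NE: the client would switch to v2 (7 > 3).
No other cell survives both best-response checks, so there are 2 pure NE.

2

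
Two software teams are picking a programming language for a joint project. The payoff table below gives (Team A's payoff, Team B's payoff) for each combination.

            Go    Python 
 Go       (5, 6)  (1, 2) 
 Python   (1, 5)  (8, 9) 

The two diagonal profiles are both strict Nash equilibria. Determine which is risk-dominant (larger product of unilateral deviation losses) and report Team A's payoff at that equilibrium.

At both Go: Team A loses 5 − 1 = 4 by deviating; Team B loses 6 − 2 = 4. Product = 4·4 = 16.
At both Python: Team A loses 8 − 1 = 7 by deviating; Team B loses 9 − 5 = 4. Product = 7·4 = 28.
28 > 16, so both Python is risk-dominant. Team A's payoff there is 8.

8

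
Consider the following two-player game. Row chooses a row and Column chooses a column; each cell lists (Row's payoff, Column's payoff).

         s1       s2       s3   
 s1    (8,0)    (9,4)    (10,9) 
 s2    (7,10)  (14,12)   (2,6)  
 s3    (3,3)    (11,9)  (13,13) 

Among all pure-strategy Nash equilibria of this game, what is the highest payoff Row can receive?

14

Both s2 is a pure NE (Row: 14 ≥ 11; Column: 12 ≥ 10). Row gets 14.
Both s3 is a pure NE (Row: 13 ≥ 10; Column: 13 ≥ 9). Row gets 13.
Every other cell has a profitable deviation for at least one player. Highest of {14, 13} is 14.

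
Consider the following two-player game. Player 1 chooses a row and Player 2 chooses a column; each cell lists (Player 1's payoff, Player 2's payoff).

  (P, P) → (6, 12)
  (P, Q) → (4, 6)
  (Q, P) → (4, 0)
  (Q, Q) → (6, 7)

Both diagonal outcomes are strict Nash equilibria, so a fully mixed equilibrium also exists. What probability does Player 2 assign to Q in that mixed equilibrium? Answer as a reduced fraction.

1/2

Player 2's mix q on P must make Player 1 indifferent between P and Q.
Player 1's payoff from P: 6q + 4(1−q). From Q: 4q + 6(1−q).
Set equal: 2q = 2(1−q) → q = 2/4 = 1/2.
Probability on Q is 1 − 1/2 = 1/2.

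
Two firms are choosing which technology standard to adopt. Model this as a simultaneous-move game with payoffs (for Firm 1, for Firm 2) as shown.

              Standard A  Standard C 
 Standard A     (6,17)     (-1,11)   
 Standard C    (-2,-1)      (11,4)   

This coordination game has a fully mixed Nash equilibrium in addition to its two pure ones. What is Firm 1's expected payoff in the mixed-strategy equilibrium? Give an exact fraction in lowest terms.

16/5

Firm 2 mixes with probability q on Standard A, chosen so Firm 1 is indifferent: 6q + (-1)(1−q) = (-2)q + 11(1−q) gives q = 3/5.
Firm 1's expected payoff (from either row, since indifferent) is 6·3/5 + (-1)·2/5 = 16/5.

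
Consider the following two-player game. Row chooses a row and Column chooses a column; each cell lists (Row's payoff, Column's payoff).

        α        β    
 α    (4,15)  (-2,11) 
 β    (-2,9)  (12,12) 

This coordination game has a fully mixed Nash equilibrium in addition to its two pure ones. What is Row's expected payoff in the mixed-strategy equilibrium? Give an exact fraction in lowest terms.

11/5

Column mixes with probability q on α, chosen so Row is indifferent: 4q + (-2)(1−q) = (-2)q + 12(1−q) gives q = 7/10.
Row's expected payoff (from either row, since indifferent) is 4·7/10 + (-2)·3/10 = 11/5.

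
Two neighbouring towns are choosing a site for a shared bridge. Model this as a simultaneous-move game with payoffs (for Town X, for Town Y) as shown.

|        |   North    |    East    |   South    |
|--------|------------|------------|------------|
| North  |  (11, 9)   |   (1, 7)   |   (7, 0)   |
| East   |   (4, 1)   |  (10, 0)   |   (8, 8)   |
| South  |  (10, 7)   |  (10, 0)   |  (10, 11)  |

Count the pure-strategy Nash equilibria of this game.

Both North: Town X gets 11 (best alternative 10); Town Y gets 9 (best alternative 7). Neither deviates — NE.
Both South: Town X gets 10 (best alternative 8); Town Y gets 11 (best alternative 7). Neither deviates — NE.
Both East is not a NE: Town Y would switch to South (8 > 0).
No other cell survives both best-response checks, so there are 2 pure NE.

2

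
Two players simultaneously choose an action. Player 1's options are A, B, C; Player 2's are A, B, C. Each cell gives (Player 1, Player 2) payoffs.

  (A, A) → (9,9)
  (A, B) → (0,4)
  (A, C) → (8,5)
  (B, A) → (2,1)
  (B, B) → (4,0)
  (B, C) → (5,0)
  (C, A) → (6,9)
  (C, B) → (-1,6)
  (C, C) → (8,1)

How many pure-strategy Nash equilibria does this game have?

Both A: Player 1 gets 9 (best alternative 6); Player 2 gets 9 (best alternative 5). Neither deviates — NE.
Both C is not a NE: Player 2 would switch to A (9 > 1).
No other cell survives both best-response checks, so there is 1 pure NE.

1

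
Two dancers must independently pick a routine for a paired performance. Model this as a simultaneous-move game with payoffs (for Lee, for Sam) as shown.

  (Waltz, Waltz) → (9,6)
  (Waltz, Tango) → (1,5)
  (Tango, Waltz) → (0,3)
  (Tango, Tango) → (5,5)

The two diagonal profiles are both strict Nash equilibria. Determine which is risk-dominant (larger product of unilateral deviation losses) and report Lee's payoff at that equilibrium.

At both Waltz: Lee loses 9 − 0 = 9 by deviating; Sam loses 6 − 5 = 1. Product = 9·1 = 9.
At both Tango: Lee loses 5 − 1 = 4 by deviating; Sam loses 5 − 3 = 2. Product = 4·2 = 8.
9 > 8, so both Waltz is risk-dominant. Lee's payoff there is 9.

9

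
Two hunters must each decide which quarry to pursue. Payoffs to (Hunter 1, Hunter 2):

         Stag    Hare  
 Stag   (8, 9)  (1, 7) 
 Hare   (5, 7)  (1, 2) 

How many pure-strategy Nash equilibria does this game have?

Both Stag: Hunter 1 gets 8 (best alternative 5); Hunter 2 gets 9 (best alternative 7). Neither deviates — NE.
Both Hare is not a NE: Hunter 2 would switch to Stag (7 > 2).
No other cell survives both best-response checks, so there is 1 pure NE.

1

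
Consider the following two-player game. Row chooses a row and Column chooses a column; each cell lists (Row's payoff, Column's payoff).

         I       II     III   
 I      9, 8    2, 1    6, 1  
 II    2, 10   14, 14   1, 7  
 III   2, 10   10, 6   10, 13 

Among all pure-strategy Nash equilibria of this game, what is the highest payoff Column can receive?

14

Both I is a pure NE (Row: 9 ≥ 2; Column: 8 ≥ 1). Column gets 8.
Both II is a pure NE (Row: 14 ≥ 10; Column: 14 ≥ 10). Column gets 14.
Both III is a pure NE (Row: 10 ≥ 6; Column: 13 ≥ 10). Column gets 13.
Every other cell has a profitable deviation for at least one player. Highest of {8, 14, 13} is 14.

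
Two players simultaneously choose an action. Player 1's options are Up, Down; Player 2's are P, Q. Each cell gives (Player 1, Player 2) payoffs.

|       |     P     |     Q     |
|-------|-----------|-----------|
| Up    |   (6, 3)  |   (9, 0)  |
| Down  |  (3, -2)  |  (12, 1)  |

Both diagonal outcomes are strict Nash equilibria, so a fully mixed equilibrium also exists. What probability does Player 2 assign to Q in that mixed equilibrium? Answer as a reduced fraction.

1/2

Player 2's mix q on P must make Player 1 indifferent between Up and Down.
Player 1's payoff from Up: 6q + 9(1−q). From Down: 3q + 12(1−q).
Set equal: 3q = 3(1−q) → q = 3/6 = 1/2.
Probability on Q is 1 − 1/2 = 1/2.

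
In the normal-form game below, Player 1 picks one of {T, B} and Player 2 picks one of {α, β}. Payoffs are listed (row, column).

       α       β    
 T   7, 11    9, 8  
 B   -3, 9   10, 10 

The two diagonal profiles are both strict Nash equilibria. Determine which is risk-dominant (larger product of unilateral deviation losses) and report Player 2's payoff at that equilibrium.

At (T, α): Player 1 loses 7 − (-3) = 10 by deviating; Player 2 loses 11 − 8 = 3. Product = 10·3 = 30.
At (B, β): Player 1 loses 10 − 9 = 1 by deviating; Player 2 loses 10 − 9 = 1. Product = 1·1 = 1.
30 > 1, so (T, α) is risk-dominant. Player 2's payoff there is 11.

11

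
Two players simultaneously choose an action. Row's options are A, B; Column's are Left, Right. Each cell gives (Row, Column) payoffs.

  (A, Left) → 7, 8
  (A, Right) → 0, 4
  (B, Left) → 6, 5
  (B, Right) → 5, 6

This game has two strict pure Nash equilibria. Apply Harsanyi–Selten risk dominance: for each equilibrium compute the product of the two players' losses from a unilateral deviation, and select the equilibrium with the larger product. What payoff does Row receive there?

5

At (A, Left): Row loses 7 − 6 = 1 by deviating; Column loses 8 − 4 = 4. Product = 1·4 = 4.
At (B, Right): Row loses 5 − 0 = 5 by deviating; Column loses 6 − 5 = 1. Product = 5·1 = 5.
5 > 4, so (B, Right) is risk-dominant. Row's payoff there is 5.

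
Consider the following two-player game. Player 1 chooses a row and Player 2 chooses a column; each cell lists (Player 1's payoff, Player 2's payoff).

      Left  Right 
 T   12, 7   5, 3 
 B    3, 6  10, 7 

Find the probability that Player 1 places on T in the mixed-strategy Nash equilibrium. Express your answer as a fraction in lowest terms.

1/5

Player 1's mix p on T must make Player 2 indifferent between Left and Right.
Player 2's payoff from Left: 7p + 6(1−p). From Right: 3p + 7(1−p).
Set equal: 4p = 1(1−p) → p = 1/5.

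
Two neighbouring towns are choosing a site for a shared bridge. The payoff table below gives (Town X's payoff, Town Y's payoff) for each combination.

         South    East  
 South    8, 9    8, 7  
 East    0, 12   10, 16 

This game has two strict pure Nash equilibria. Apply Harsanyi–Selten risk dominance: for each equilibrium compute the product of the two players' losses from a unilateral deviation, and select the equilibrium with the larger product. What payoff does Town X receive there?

8

At both South: Town X loses 8 − 0 = 8 by deviating; Town Y loses 9 − 7 = 2. Product = 8·2 = 16.
At both East: Town X loses 10 − 8 = 2 by deviating; Town Y loses 16 − 12 = 4. Product = 2·4 = 8.
16 > 8, so both South is risk-dominant. Town X's payoff there is 8.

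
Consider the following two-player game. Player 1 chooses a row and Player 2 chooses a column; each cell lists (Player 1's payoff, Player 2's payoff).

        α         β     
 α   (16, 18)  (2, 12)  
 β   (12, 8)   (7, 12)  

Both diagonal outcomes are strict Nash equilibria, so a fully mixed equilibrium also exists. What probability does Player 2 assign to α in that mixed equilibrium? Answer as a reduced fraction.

5/9

Player 2's mix q on α must make Player 1 indifferent between α and β.
Player 1's payoff from α: 16q + 2(1−q). From β: 12q + 7(1−q).
Set equal: 4q = 5(1−q) → q = 5/9.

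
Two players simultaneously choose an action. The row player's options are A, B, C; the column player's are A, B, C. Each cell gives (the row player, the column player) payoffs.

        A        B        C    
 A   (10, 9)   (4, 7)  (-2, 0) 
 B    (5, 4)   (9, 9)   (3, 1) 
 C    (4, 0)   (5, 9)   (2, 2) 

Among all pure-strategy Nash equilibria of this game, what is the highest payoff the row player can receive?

Both A is a pure NE (the row player: 10 ≥ 5; the column player: 9 ≥ 7). The row player gets 10.
Both B is a pure NE (the row player: 9 ≥ 5; the column player: 9 ≥ 4). The row player gets 9.
Every other cell has a profitable deviation for at least one player. Highest of {10, 9} is 10.

10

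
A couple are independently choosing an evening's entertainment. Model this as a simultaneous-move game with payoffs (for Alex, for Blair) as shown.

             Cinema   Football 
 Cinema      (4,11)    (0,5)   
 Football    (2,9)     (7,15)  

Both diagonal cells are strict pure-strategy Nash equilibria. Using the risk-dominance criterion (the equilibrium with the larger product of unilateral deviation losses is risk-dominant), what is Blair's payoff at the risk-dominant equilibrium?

At both Cinema: Alex loses 4 − 2 = 2 by deviating; Blair loses 11 − 5 = 6. Product = 2·6 = 12.
At both Football: Alex loses 7 − 0 = 7 by deviating; Blair loses 15 − 9 = 6. Product = 7·6 = 42.
42 > 12, so both Football is risk-dominant. Blair's payoff there is 15.

15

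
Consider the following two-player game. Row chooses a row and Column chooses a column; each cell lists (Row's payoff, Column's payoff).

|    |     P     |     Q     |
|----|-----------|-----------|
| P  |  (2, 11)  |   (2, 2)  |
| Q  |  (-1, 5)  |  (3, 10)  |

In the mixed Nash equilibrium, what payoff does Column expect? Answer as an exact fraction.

Row mixes with probability p on P, chosen so Column is indifferent: 11p + 5(1−p) = 2p + 10(1−p) gives p = 5/14.
Column's expected payoff is 11·5/14 + 5·9/14 = 50/7.

50/7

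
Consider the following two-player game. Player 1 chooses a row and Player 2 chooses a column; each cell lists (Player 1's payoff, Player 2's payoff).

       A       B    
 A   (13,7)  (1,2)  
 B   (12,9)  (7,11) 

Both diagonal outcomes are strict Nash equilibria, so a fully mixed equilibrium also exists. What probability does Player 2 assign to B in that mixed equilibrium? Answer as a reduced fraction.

1/7

Player 2's mix q on A must make Player 1 indifferent between A and B.
Player 1's payoff from A: 13q + 1(1−q). From B: 12q + 7(1−q).
Set equal: 1q = 6(1−q) → q = 6/7.
Probability on B is 1 − 6/7 = 1/7.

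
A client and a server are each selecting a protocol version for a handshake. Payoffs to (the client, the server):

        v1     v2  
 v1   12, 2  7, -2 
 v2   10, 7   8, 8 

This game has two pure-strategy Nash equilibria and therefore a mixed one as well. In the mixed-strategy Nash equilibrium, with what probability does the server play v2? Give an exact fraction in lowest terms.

The server's mix q on v1 must make the client indifferent between v1 and v2.
The client's payoff from v1: 12q + 7(1−q). From v2: 10q + 8(1−q).
Set equal: 2q = 1(1−q) → q = 1/3.
Probability on v2 is 1 − 1/3 = 2/3.

2/3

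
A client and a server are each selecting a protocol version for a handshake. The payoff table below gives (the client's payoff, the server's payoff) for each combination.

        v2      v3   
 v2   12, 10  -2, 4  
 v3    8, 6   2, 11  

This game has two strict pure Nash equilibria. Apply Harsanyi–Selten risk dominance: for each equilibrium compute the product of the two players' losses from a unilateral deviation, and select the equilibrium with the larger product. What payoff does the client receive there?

12

At both v2: the client loses 12 − 8 = 4 by deviating; the server loses 10 − 4 = 6. Product = 4·6 = 24.
At both v3: the client loses 2 − (-2) = 4 by deviating; the server loses 11 − 6 = 5. Product = 4·5 = 20.
24 > 20, so both v2 is risk-dominant. The client's payoff there is 12.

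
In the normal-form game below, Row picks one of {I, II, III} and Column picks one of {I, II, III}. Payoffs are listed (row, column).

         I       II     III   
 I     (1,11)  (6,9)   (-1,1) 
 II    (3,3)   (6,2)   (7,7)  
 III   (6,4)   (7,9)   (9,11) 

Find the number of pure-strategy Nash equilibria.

Both III: Row gets 9 (best alternative 7); Column gets 11 (best alternative 9). Neither deviates — NE.
Both I is not a NE: Row would switch to III (6 > 1).
No other cell survives both best-response checks, so there is 1 pure NE.

1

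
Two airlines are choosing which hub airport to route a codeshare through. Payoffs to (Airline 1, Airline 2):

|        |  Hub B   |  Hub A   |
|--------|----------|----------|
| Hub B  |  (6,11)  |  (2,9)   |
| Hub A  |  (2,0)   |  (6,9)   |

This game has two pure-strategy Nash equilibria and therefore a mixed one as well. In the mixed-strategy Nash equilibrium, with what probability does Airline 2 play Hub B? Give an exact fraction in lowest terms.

1/2

Airline 2's mix q on Hub B must make Airline 1 indifferent between Hub B and Hub A.
Airline 1's payoff from Hub B: 6q + 2(1−q). From Hub A: 2q + 6(1−q).
Set equal: 4q = 4(1−q) → q = 4/8 = 1/2.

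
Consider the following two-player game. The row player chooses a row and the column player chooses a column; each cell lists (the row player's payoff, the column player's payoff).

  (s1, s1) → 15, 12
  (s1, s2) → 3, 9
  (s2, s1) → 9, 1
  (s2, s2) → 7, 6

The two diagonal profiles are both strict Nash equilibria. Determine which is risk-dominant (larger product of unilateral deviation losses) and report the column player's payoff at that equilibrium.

At both s1: the row player loses 15 − 9 = 6 by deviating; the column player loses 12 − 9 = 3. Product = 6·3 = 18.
At both s2: the row player loses 7 − 3 = 4 by deviating; the column player loses 6 − 1 = 5. Product = 4·5 = 20.
20 > 18, so both s2 is risk-dominant. The column player's payoff there is 6.

6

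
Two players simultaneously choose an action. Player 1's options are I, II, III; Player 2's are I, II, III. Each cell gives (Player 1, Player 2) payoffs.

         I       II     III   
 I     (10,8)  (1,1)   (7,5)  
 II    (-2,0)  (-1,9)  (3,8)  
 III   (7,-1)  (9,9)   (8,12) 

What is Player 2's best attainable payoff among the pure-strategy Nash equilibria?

Both I is a pure NE (Player 1: 10 ≥ 7; Player 2: 8 ≥ 5). Player 2 gets 8.
Both III is a pure NE (Player 1: 8 ≥ 7; Player 2: 12 ≥ 9). Player 2 gets 12.
Every other cell has a profitable deviation for at least one player. Highest of {8, 12} is 12.

12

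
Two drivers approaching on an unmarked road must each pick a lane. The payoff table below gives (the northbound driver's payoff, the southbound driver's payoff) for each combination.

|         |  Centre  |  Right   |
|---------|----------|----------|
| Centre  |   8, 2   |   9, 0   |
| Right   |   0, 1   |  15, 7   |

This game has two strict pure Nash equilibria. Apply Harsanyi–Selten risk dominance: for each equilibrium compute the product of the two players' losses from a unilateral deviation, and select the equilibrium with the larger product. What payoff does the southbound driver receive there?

At both Centre: the northbound driver loses 8 − 0 = 8 by deviating; the southbound driver loses 2 − 0 = 2. Product = 8·2 = 16.
At both Right: the northbound driver loses 15 − 9 = 6 by deviating; the southbound driver loses 7 − 1 = 6. Product = 6·6 = 36.
36 > 16, so both Right is risk-dominant. The southbound driver's payoff there is 7.

7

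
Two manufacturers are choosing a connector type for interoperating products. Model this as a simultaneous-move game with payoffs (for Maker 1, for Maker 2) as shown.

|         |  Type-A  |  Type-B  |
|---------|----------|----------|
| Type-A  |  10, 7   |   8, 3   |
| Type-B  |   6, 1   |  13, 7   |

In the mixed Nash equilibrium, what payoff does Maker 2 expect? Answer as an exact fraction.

Maker 1 mixes with probability p on Type-A, chosen so Maker 2 is indifferent: 7p + 1(1−p) = 3p + 7(1−p) gives p = 3/5.
Maker 2's expected payoff is 7·3/5 + 1·2/5 = 23/5.

23/5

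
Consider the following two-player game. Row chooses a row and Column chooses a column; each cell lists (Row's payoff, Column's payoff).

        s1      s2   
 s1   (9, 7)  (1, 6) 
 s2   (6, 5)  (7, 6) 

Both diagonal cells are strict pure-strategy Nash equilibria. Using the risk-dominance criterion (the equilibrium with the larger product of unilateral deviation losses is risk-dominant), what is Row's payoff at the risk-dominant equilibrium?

7

At both s1: Row loses 9 − 6 = 3 by deviating; Column loses 7 − 6 = 1. Product = 3·1 = 3.
At both s2: Row loses 7 − 1 = 6 by deviating; Column loses 6 − 5 = 1. Product = 6·1 = 6.
6 > 3, so both s2 is risk-dominant. Row's payoff there is 7.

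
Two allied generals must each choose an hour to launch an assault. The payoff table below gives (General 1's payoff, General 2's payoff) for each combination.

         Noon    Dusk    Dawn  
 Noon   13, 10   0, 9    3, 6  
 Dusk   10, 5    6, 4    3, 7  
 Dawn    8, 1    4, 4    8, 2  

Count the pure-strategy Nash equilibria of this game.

1

Both Noon: General 1 gets 13 (best alternative 10); General 2 gets 10 (best alternative 9). Neither deviates — NE.
Both Dusk is not a NE: General 2 would switch to Dawn (7 > 4).
No other cell survives both best-response checks, so there is 1 pure NE.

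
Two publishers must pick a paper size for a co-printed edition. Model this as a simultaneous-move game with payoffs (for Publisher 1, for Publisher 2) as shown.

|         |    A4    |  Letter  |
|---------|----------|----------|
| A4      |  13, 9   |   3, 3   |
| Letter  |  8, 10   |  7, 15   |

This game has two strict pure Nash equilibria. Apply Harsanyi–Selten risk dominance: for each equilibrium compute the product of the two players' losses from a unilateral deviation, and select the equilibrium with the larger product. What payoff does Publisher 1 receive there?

13

At both A4: Publisher 1 loses 13 − 8 = 5 by deviating; Publisher 2 loses 9 − 3 = 6. Product = 5·6 = 30.
At both Letter: Publisher 1 loses 7 − 3 = 4 by deviating; Publisher 2 loses 15 − 10 = 5. Product = 4·5 = 20.
30 > 20, so both A4 is risk-dominant. Publisher 1's payoff there is 13.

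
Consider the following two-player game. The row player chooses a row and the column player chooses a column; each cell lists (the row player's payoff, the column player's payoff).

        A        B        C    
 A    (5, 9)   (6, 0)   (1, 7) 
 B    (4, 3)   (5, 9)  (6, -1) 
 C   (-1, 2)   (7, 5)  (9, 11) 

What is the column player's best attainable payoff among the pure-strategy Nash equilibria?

11

Both A is a pure NE (the row player: 5 ≥ 4; the column player: 9 ≥ 7). The column player gets 9.
Both C is a pure NE (the row player: 9 ≥ 6; the column player: 11 ≥ 5). The column player gets 11.
Every other cell has a profitable deviation for at least one player. Highest of {9, 11} is 11.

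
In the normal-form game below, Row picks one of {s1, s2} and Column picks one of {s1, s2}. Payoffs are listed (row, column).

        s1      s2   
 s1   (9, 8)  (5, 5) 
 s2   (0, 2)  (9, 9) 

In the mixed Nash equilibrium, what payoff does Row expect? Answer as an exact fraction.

Column mixes with probability q on s1, chosen so Row is indifferent: 9q + 5(1−q) = 0q + 9(1−q) gives q = 4/13.
Row's expected payoff (from either row, since indifferent) is 9·4/13 + 5·9/13 = 81/13.

81/13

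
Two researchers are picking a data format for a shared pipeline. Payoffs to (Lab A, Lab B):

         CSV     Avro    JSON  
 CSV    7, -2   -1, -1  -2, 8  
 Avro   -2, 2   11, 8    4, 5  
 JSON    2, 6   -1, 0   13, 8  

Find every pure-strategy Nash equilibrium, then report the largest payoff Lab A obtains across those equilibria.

13

Both Avro is a pure NE (Lab A: 11 ≥ -1; Lab B: 8 ≥ 5). Lab A gets 11.
Both JSON is a pure NE (Lab A: 13 ≥ 4; Lab B: 8 ≥ 6). Lab A gets 13.
Every other cell has a profitable deviation for at least one player. Highest of {11, 13} is 13.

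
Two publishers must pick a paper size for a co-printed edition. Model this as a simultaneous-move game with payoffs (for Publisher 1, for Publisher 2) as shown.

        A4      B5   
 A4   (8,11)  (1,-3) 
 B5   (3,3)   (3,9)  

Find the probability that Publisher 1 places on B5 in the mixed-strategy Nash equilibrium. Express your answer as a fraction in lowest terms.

7/10

Publisher 1's mix p on A4 must make Publisher 2 indifferent between A4 and B5.
Publisher 2's payoff from A4: 11p + 3(1−p). From B5: (-3)p + 9(1−p).
Set equal: 14p = 6(1−p) → p = 6/20 = 3/10.
Probability on B5 is 1 − 3/10 = 7/10.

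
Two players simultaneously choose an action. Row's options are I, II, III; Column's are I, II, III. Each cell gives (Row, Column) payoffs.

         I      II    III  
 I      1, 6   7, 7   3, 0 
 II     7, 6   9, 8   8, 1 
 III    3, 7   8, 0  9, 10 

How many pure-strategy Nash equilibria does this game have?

Both II: Row gets 9 (best alternative 8); Column gets 8 (best alternative 6). Neither deviates — NE.
Both III: Row gets 9 (best alternative 8); Column gets 10 (best alternative 7). Neither deviates — NE.
Both I is not a NE: Row would switch to II (7 > 1).
No other cell survives both best-response checks, so there are 2 pure NE.

2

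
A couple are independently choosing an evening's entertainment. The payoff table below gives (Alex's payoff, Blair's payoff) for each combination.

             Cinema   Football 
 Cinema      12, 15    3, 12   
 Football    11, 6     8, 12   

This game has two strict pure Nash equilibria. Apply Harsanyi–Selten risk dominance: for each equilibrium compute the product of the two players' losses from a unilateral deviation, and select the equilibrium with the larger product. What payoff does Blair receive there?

At both Cinema: Alex loses 12 − 11 = 1 by deviating; Blair loses 15 − 12 = 3. Product = 1·3 = 3.
At both Football: Alex loses 8 − 3 = 5 by deviating; Blair loses 12 − 6 = 6. Product = 5·6 = 30.
30 > 3, so both Football is risk-dominant. Blair's payoff there is 12.

12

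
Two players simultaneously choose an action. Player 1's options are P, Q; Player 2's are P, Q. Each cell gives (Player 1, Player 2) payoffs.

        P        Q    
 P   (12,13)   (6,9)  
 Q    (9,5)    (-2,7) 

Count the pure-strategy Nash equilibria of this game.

Both P: Player 1 gets 12 (best alternative 9); Player 2 gets 13 (best alternative 9). Neither deviates — NE.
Both Q is not a NE: Player 1 would switch to P (6 > -2).
No other cell survives both best-response checks, so there is 1 pure NE.

1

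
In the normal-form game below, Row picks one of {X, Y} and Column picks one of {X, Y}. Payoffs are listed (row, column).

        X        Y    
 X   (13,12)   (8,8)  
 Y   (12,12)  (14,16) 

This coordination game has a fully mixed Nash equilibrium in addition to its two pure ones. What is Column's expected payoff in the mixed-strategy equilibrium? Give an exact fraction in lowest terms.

Row mixes with probability p on X, chosen so Column is indifferent: 12p + 12(1−p) = 8p + 16(1−p) gives p = 1/2.
Column's expected payoff is 12·1/2 + 12·1/2 = 12.

12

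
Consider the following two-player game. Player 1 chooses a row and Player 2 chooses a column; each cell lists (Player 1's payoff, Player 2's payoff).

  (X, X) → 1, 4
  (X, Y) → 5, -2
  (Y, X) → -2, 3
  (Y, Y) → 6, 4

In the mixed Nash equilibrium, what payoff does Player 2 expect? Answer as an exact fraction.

22/7

Player 1 mixes with probability p on X, chosen so Player 2 is indifferent: 4p + 3(1−p) = (-2)p + 4(1−p) gives p = 1/7.
Player 2's expected payoff is 4·1/7 + 3·6/7 = 22/7.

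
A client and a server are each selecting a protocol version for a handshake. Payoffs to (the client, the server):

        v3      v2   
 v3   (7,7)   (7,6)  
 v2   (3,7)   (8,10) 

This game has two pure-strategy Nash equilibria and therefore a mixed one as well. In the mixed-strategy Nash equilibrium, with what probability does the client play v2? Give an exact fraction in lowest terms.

1/4

The client's mix p on v3 must make the server indifferent between v3 and v2.
The server's payoff from v3: 7p + 7(1−p). From v2: 6p + 10(1−p).
Set equal: 1p = 3(1−p) → p = 3/4.
Probability on v2 is 1 − 3/4 = 1/4.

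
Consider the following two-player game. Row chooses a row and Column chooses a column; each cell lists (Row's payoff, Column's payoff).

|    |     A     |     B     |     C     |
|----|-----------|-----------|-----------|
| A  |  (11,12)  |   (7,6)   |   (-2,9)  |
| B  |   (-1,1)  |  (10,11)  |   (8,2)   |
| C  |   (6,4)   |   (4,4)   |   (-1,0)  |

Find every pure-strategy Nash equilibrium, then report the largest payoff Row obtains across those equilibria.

Both A is a pure NE (Row: 11 ≥ 6; Column: 12 ≥ 9). Row gets 11.
Both B is a pure NE (Row: 10 ≥ 7; Column: 11 ≥ 2). Row gets 10.
Every other cell has a profitable deviation for at least one player. Highest of {11, 10} is 11.

11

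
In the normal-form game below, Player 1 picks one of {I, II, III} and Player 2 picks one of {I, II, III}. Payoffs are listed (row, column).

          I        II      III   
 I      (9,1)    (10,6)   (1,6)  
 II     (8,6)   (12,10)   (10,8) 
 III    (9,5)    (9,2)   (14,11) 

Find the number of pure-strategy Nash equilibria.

2

Both II: Player 1 gets 12 (best alternative 10); Player 2 gets 10 (best alternative 8). Neither deviates — NE.
Both III: Player 1 gets 14 (best alternative 10); Player 2 gets 11 (best alternative 5). Neither deviates — NE.
Both I is not a NE: Player 2 would switch to II (6 > 1).
No other cell survives both best-response checks, so there are 2 pure NE.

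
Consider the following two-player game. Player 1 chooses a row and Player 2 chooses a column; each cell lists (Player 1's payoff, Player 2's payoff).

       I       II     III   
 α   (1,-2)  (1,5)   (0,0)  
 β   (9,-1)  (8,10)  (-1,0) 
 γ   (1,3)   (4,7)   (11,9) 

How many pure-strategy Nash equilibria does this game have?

2

(β, II): Player 1 gets 8 (best alternative 4); Player 2 gets 10 (best alternative 0). Neither deviates — NE.
(γ, III): Player 1 gets 11 (best alternative 0); Player 2 gets 9 (best alternative 7). Neither deviates — NE.
(α, I) is not a NE: Player 1 would switch to β (9 > 1).
No other cell survives both best-response checks, so there are 2 pure NE.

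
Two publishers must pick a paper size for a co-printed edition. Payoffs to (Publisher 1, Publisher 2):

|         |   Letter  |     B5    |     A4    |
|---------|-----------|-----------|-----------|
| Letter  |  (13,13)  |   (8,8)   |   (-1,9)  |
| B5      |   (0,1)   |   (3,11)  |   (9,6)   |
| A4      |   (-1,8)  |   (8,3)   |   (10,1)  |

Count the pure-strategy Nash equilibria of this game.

Both Letter: Publisher 1 gets 13 (best alternative 0); Publisher 2 gets 13 (best alternative 9). Neither deviates — NE.
Both B5 is not a NE: Publisher 1 would switch to Letter (8 > 3).
No other cell survives both best-response checks, so there is 1 pure NE.

1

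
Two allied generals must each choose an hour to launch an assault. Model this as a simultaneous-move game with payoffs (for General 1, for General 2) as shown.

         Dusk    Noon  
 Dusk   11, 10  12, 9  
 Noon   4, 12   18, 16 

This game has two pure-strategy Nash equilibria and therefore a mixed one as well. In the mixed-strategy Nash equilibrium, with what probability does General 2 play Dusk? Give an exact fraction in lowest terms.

General 2's mix q on Dusk must make General 1 indifferent between Dusk and Noon.
General 1's payoff from Dusk: 11q + 12(1−q). From Noon: 4q + 18(1−q).
Set equal: 7q = 6(1−q) → q = 6/13.

6/13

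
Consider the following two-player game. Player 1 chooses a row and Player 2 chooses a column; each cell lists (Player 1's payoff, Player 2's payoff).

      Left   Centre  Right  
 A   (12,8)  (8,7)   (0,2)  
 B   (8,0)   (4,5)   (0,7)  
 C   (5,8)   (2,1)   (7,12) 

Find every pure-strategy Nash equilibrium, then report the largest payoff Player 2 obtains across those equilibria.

(A, Left) is a pure NE (Player 1: 12 ≥ 8; Player 2: 8 ≥ 7). Player 2 gets 8.
(C, Right) is a pure NE (Player 1: 7 ≥ 0; Player 2: 12 ≥ 8). Player 2 gets 12.
Every other cell has a profitable deviation for at least one player. Highest of {8, 12} is 12.

12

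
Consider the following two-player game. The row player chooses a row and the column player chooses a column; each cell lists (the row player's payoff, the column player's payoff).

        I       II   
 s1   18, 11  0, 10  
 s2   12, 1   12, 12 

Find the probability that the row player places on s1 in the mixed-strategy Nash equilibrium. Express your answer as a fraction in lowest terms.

The row player's mix p on s1 must make the column player indifferent between I and II.
The column player's payoff from I: 11p + 1(1−p). From II: 10p + 12(1−p).
Set equal: 1p = 11(1−p) → p = 11/12.

11/12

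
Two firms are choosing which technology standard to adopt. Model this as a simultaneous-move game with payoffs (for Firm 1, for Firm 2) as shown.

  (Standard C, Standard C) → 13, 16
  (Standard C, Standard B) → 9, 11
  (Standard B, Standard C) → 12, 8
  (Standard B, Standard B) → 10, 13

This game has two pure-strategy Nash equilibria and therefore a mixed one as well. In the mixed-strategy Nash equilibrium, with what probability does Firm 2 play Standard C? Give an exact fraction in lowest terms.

Firm 2's mix q on Standard C must make Firm 1 indifferent between Standard C and Standard B.
Firm 1's payoff from Standard C: 13q + 9(1−q). From Standard B: 12q + 10(1−q).
Set equal: 1q = 1(1−q) → q = 1/2.

1/2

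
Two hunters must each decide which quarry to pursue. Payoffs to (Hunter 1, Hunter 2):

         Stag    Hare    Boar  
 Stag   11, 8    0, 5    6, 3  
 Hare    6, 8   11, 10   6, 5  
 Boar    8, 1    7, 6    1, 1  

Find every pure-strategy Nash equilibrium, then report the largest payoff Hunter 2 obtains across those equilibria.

Both Stag is a pure NE (Hunter 1: 11 ≥ 8; Hunter 2: 8 ≥ 5). Hunter 2 gets 8.
Both Hare is a pure NE (Hunter 1: 11 ≥ 7; Hunter 2: 10 ≥ 8). Hunter 2 gets 10.
Every other cell has a profitable deviation for at least one player. Highest of {8, 10} is 10.

10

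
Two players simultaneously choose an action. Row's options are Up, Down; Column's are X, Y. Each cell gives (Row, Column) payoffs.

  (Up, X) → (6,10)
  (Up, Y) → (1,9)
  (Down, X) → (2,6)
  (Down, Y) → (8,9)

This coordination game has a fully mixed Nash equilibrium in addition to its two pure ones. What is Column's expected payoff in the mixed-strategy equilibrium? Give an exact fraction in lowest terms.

9

Row mixes with probability p on Up, chosen so Column is indifferent: 10p + 6(1−p) = 9p + 9(1−p) gives p = 3/4.
Column's expected payoff is 10·3/4 + 6·1/4 = 9.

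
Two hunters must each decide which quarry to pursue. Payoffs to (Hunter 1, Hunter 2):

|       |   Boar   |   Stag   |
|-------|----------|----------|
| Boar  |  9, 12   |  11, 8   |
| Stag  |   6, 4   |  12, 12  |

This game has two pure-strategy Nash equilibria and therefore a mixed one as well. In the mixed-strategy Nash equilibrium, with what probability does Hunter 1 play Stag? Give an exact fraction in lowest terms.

Hunter 1's mix p on Boar must make Hunter 2 indifferent between Boar and Stag.
Hunter 2's payoff from Boar: 12p + 4(1−p). From Stag: 8p + 12(1−p).
Set equal: 4p = 8(1−p) → p = 8/12 = 2/3.
Probability on Stag is 1 − 2/3 = 1/3.

1/3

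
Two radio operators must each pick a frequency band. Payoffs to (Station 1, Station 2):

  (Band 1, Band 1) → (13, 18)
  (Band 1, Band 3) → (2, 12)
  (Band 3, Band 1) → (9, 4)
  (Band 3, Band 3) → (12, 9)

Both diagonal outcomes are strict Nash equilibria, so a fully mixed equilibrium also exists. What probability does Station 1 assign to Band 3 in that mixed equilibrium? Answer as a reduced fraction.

6/11

Station 1's mix p on Band 1 must make Station 2 indifferent between Band 1 and Band 3.
Station 2's payoff from Band 1: 18p + 4(1−p). From Band 3: 12p + 9(1−p).
Set equal: 6p = 5(1−p) → p = 5/11.
Probability on Band 3 is 1 − 5/11 = 6/11.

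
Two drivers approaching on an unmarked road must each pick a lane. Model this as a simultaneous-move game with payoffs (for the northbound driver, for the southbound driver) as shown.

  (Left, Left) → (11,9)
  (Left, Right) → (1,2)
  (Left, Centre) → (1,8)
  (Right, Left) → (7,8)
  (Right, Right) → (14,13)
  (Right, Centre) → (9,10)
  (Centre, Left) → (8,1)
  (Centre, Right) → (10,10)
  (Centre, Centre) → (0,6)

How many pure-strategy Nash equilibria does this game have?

Both Left: the northbound driver gets 11 (best alternative 8); the southbound driver gets 9 (best alternative 8). Neither deviates — NE.
Both Right: the northbound driver gets 14 (best alternative 10); the southbound driver gets 13 (best alternative 10). Neither deviates — NE.
Both Centre is not a NE: the northbound driver would switch to Right (9 > 0).
No other cell survives both best-response checks, so there are 2 pure NE.

2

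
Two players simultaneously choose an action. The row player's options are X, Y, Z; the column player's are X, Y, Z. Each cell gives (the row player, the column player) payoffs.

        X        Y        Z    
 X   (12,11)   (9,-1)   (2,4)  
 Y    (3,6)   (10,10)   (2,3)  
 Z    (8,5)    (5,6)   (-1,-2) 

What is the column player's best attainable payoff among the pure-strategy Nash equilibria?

11

Both X is a pure NE (the row player: 12 ≥ 8; the column player: 11 ≥ 4). The column player gets 11.
Both Y is a pure NE (the row player: 10 ≥ 9; the column player: 10 ≥ 6). The column player gets 10.
Every other cell has a profitable deviation for at least one player. Highest of {11, 10} is 11.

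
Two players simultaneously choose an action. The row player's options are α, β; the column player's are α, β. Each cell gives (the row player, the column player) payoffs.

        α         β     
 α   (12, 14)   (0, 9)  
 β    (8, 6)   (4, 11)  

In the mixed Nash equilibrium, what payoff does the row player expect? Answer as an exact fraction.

The column player mixes with probability q on α, chosen so the row player is indifferent: 12q + 0(1−q) = 8q + 4(1−q) gives q = 1/2.
The row player's expected payoff (from either row, since indifferent) is 12·1/2 + 0·1/2 = 6.

6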